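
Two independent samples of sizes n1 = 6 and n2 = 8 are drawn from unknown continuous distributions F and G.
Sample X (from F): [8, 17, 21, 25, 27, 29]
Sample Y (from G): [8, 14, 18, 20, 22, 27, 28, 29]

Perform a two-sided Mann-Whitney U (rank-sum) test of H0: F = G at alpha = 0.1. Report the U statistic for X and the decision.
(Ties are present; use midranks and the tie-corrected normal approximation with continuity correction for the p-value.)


Step 1: Combine and sort all 14 observations; assign midranks.
sorted (value, group): (8,X), (8,Y), (14,Y), (17,X), (18,Y), (20,Y), (21,X), (22,Y), (25,X), (27,X), (27,Y), (28,Y), (29,X), (29,Y)
ranks: 8->1.5, 8->1.5, 14->3, 17->4, 18->5, 20->6, 21->7, 22->8, 25->9, 27->10.5, 27->10.5, 28->12, 29->13.5, 29->13.5
Step 2: Rank sum for X: R1 = 1.5 + 4 + 7 + 9 + 10.5 + 13.5 = 45.5.
Step 3: U_X = R1 - n1(n1+1)/2 = 45.5 - 6*7/2 = 45.5 - 21 = 24.5.
       U_Y = n1*n2 - U_X = 48 - 24.5 = 23.5.
Step 4: Ties are present, so use the tie-corrected normal approximation (with continuity correction) for the p-value.
Step 5: p-value = 1.000000; compare to alpha = 0.1. fail to reject H0.

U_X = 24.5, p = 1.000000, fail to reject H0 at alpha = 0.1.


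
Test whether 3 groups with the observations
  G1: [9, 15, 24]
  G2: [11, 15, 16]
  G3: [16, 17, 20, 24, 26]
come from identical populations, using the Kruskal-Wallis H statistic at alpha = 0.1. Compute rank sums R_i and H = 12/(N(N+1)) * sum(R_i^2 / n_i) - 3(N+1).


Step 1: Combine all N = 11 observations and assign midranks.
sorted (value, group, rank): (9,G1,1), (11,G2,2), (15,G1,3.5), (15,G2,3.5), (16,G2,5.5), (16,G3,5.5), (17,G3,7), (20,G3,8), (24,G1,9.5), (24,G3,9.5), (26,G3,11)
Step 2: Sum ranks within each group.
R_1 = 14 (n_1 = 3)
R_2 = 11 (n_2 = 3)
R_3 = 41 (n_3 = 5)
Step 3: H = 12/(N(N+1)) * sum(R_i^2/n_i) - 3(N+1)
     = 12/(11*12) * (14^2/3 + 11^2/3 + 41^2/5) - 3*12
     = 0.090909 * 441.867 - 36
     = 4.169697.
Step 4: Ties present; correction factor C = 1 - 18/(11^3 - 11) = 0.986364. Corrected H = 4.169697 / 0.986364 = 4.227343.
Step 5: Under H0, H ~ chi^2(2); p-value = 0.120794.
Step 6: alpha = 0.1. fail to reject H0.

H = 4.2273, df = 2, p = 0.120794, fail to reject H0.


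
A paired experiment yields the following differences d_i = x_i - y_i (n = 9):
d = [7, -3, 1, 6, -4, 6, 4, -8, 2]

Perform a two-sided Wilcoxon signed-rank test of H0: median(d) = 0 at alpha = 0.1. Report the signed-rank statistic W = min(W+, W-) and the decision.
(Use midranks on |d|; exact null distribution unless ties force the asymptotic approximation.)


Step 1: Drop any zero differences (none here) and take |d_i|.
|d| = [7, 3, 1, 6, 4, 6, 4, 8, 2]
Step 2: Midrank |d_i| (ties get averaged ranks).
ranks: |7|->8, |3|->3, |1|->1, |6|->6.5, |4|->4.5, |6|->6.5, |4|->4.5, |8|->9, |2|->2
Step 3: Attach original signs; sum ranks with positive sign and with negative sign.
W+ = 8 + 1 + 6.5 + 6.5 + 4.5 + 2 = 28.5
W- = 3 + 4.5 + 9 = 16.5
(Check: W+ + W- = 45 should equal n(n+1)/2 = 45.)
Step 4: Test statistic W = min(W+, W-) = 16.5.
Step 5: Ties in |d|, so use the tie-corrected normal approximation.
        E[W] = n(n+1)/4 = 9*10/4 = 22.5.
        Tie groups: |d|=4 (t=2), |d|=6 (t=2); sum(t^3 - t) = 12.
        Var[W] = n(n+1)(2n+1)/24 - sum(t^3-t)/48 = 1710/24 - 12/48 = 71.
        z = (W - E[W]) / sqrt(Var[W]) = (16.5 - 22.5) / 8.4261 = -0.7121.
        Two-sided p = 2*Phi(z) = 0.476422.
Step 6: alpha = 0.1. fail to reject H0.

W+ = 28.5, W- = 16.5, W = min = 16.5, p = 0.476422, fail to reject H0.


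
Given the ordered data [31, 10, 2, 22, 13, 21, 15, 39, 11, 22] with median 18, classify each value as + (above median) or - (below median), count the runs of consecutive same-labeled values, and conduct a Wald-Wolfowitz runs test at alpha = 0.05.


Step 1: Compute median = 18; label A = above, B = below.
Labels in order: ABBABABABA  (n_A = 5, n_B = 5)
Step 2: Count runs R = 9.
Step 3: Under H0 (random ordering), E[R] = 2*n_A*n_B/(n_A+n_B) + 1 = 2*5*5/10 + 1 = 6.0000.
        Var[R] = 2*n_A*n_B*(2*n_A*n_B - n_A - n_B) / ((n_A+n_B)^2 * (n_A+n_B-1)) = 2000/900 = 2.2222.
        SD[R] = 1.4907.
Step 4: Continuity-corrected z = (R - 0.5 - E[R]) / SD[R] = (9 - 0.5 - 6.0000) / 1.4907 = 1.6771.
Step 5: Two-sided p-value via normal approximation = 2*(1 - Phi(|z|)) = 0.093533.
Step 6: alpha = 0.05. fail to reject H0.

R = 9, z = 1.6771, p = 0.093533, fail to reject H0.


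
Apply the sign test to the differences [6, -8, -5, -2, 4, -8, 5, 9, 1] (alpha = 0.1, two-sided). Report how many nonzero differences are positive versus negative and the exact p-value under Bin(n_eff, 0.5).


Step 1: Discard zero differences. Original n = 9; n_eff = number of nonzero differences = 9.
Nonzero differences (with sign): +6, -8, -5, -2, +4, -8, +5, +9, +1
Step 2: Count signs: positive = 5, negative = 4.
Step 3: Under H0: P(positive) = 0.5, so the number of positives S ~ Bin(9, 0.5).
Step 4: Two-sided exact p-value = sum of Bin(9,0.5) probabilities at or below the observed probability = 1.000000.
Step 5: alpha = 0.1. fail to reject H0.

n_eff = 9, pos = 5, neg = 4, p = 1.000000, fail to reject H0.


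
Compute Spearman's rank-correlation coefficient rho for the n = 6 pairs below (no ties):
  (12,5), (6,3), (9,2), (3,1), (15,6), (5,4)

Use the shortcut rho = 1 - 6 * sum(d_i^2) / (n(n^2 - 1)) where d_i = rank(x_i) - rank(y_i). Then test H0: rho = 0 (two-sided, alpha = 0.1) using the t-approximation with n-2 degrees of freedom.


Step 1: Rank x and y separately (midranks; no ties here).
rank(x): 12->5, 6->3, 9->4, 3->1, 15->6, 5->2
rank(y): 5->5, 3->3, 2->2, 1->1, 6->6, 4->4
Step 2: d_i = R_x(i) - R_y(i); compute d_i^2.
  (5-5)^2=0, (3-3)^2=0, (4-2)^2=4, (1-1)^2=0, (6-6)^2=0, (2-4)^2=4
sum(d^2) = 8.
Step 3: rho = 1 - 6*8 / (6*(6^2 - 1)) = 1 - 48/210 = 0.771429.
Step 4: Under H0, t = rho * sqrt((n-2)/(1-rho^2)) = 2.4247 ~ t(4).
Step 5: Two-sided p-value from the t-distribution with 4 df = 0.072397.
Step 6: alpha = 0.1. reject H0.

rho = 0.7714, p = 0.072397, reject H0 at alpha = 0.1.


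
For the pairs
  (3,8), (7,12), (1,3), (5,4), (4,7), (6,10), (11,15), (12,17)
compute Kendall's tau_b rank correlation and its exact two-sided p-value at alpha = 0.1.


Step 1: Enumerate the 28 unordered pairs (i,j) with i<j and classify each by sign(x_j-x_i) * sign(y_j-y_i).
  (1,2):dx=+4,dy=+4->C; (1,3):dx=-2,dy=-5->C; (1,4):dx=+2,dy=-4->D; (1,5):dx=+1,dy=-1->D
  (1,6):dx=+3,dy=+2->C; (1,7):dx=+8,dy=+7->C; (1,8):dx=+9,dy=+9->C; (2,3):dx=-6,dy=-9->C
  (2,4):dx=-2,dy=-8->C; (2,5):dx=-3,dy=-5->C; (2,6):dx=-1,dy=-2->C; (2,7):dx=+4,dy=+3->C
  (2,8):dx=+5,dy=+5->C; (3,4):dx=+4,dy=+1->C; (3,5):dx=+3,dy=+4->C; (3,6):dx=+5,dy=+7->C
  (3,7):dx=+10,dy=+12->C; (3,8):dx=+11,dy=+14->C; (4,5):dx=-1,dy=+3->D; (4,6):dx=+1,dy=+6->C
  (4,7):dx=+6,dy=+11->C; (4,8):dx=+7,dy=+13->C; (5,6):dx=+2,dy=+3->C; (5,7):dx=+7,dy=+8->C
  (5,8):dx=+8,dy=+10->C; (6,7):dx=+5,dy=+5->C; (6,8):dx=+6,dy=+7->C; (7,8):dx=+1,dy=+2->C
Step 2: C = 25, D = 3, total pairs = 28.
Step 3: tau = (C - D)/(n(n-1)/2) = (25 - 3)/28 = 0.785714.
Step 4: Exact two-sided p-value (enumerate n! = 40320 permutations of y under H0): p = 0.005506.
Step 5: alpha = 0.1. reject H0.

tau_b = 0.7857 (C=25, D=3), p = 0.005506, reject H0.


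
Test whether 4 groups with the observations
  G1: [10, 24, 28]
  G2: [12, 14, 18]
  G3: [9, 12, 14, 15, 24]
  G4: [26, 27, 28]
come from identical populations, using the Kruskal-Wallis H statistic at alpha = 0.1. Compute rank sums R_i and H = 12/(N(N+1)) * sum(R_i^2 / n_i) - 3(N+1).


Step 1: Combine all N = 14 observations and assign midranks.
sorted (value, group, rank): (9,G3,1), (10,G1,2), (12,G2,3.5), (12,G3,3.5), (14,G2,5.5), (14,G3,5.5), (15,G3,7), (18,G2,8), (24,G1,9.5), (24,G3,9.5), (26,G4,11), (27,G4,12), (28,G1,13.5), (28,G4,13.5)
Step 2: Sum ranks within each group.
R_1 = 25 (n_1 = 3)
R_2 = 17 (n_2 = 3)
R_3 = 26.5 (n_3 = 5)
R_4 = 36.5 (n_4 = 3)
Step 3: H = 12/(N(N+1)) * sum(R_i^2/n_i) - 3(N+1)
     = 12/(14*15) * (25^2/3 + 17^2/3 + 26.5^2/5 + 36.5^2/3) - 3*15
     = 0.057143 * 889.2 - 45
     = 5.811429.
Step 4: Ties present; correction factor C = 1 - 24/(14^3 - 14) = 0.991209. Corrected H = 5.811429 / 0.991209 = 5.862971.
Step 5: Under H0, H ~ chi^2(3); p-value = 0.118471.
Step 6: alpha = 0.1. fail to reject H0.

H = 5.8630, df = 3, p = 0.118471, fail to reject H0.


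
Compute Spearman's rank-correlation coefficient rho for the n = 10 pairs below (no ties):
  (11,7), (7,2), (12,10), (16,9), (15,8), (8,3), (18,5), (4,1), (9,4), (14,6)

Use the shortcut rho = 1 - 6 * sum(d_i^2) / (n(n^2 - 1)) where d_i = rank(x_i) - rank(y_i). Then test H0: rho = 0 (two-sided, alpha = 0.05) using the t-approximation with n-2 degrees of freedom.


Step 1: Rank x and y separately (midranks; no ties here).
rank(x): 11->5, 7->2, 12->6, 16->9, 15->8, 8->3, 18->10, 4->1, 9->4, 14->7
rank(y): 7->7, 2->2, 10->10, 9->9, 8->8, 3->3, 5->5, 1->1, 4->4, 6->6
Step 2: d_i = R_x(i) - R_y(i); compute d_i^2.
  (5-7)^2=4, (2-2)^2=0, (6-10)^2=16, (9-9)^2=0, (8-8)^2=0, (3-3)^2=0, (10-5)^2=25, (1-1)^2=0, (4-4)^2=0, (7-6)^2=1
sum(d^2) = 46.
Step 3: rho = 1 - 6*46 / (10*(10^2 - 1)) = 1 - 276/990 = 0.721212.
Step 4: Under H0, t = rho * sqrt((n-2)/(1-rho^2)) = 2.9448 ~ t(8).
Step 5: Two-sided p-value from the t-distribution with 8 df = 0.018573.
Step 6: alpha = 0.05. reject H0.

rho = 0.7212, p = 0.018573, reject H0 at alpha = 0.05.


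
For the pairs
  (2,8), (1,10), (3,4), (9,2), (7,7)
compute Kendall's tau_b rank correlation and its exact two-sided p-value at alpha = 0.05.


Step 1: Enumerate the 10 unordered pairs (i,j) with i<j and classify each by sign(x_j-x_i) * sign(y_j-y_i).
  (1,2):dx=-1,dy=+2->D; (1,3):dx=+1,dy=-4->D; (1,4):dx=+7,dy=-6->D; (1,5):dx=+5,dy=-1->D
  (2,3):dx=+2,dy=-6->D; (2,4):dx=+8,dy=-8->D; (2,5):dx=+6,dy=-3->D; (3,4):dx=+6,dy=-2->D
  (3,5):dx=+4,dy=+3->C; (4,5):dx=-2,dy=+5->D
Step 2: C = 1, D = 9, total pairs = 10.
Step 3: tau = (C - D)/(n(n-1)/2) = (1 - 9)/10 = -0.800000.
Step 4: Exact two-sided p-value (enumerate n! = 120 permutations of y under H0): p = 0.083333.
Step 5: alpha = 0.05. fail to reject H0.

tau_b = -0.8000 (C=1, D=9), p = 0.083333, fail to reject H0.


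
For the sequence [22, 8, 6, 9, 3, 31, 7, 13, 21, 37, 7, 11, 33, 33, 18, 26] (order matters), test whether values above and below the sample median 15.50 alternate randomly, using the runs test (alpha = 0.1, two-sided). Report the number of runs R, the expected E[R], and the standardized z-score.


Step 1: Compute median = 15.50; label A = above, B = below.
Labels in order: ABBBBABBAABBAAAA  (n_A = 8, n_B = 8)
Step 2: Count runs R = 7.
Step 3: Under H0 (random ordering), E[R] = 2*n_A*n_B/(n_A+n_B) + 1 = 2*8*8/16 + 1 = 9.0000.
        Var[R] = 2*n_A*n_B*(2*n_A*n_B - n_A - n_B) / ((n_A+n_B)^2 * (n_A+n_B-1)) = 14336/3840 = 3.7333.
        SD[R] = 1.9322.
Step 4: Continuity-corrected z = (R + 0.5 - E[R]) / SD[R] = (7 + 0.5 - 9.0000) / 1.9322 = -0.7763.
Step 5: Two-sided p-value via normal approximation = 2*(1 - Phi(|z|)) = 0.437558.
Step 6: alpha = 0.1. fail to reject H0.

R = 7, z = -0.7763, p = 0.437558, fail to reject H0.


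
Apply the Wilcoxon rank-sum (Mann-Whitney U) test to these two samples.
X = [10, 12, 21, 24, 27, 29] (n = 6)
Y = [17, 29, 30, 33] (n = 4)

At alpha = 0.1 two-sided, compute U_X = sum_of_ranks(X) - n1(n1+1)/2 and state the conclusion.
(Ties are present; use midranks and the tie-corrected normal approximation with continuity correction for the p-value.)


Step 1: Combine and sort all 10 observations; assign midranks.
sorted (value, group): (10,X), (12,X), (17,Y), (21,X), (24,X), (27,X), (29,X), (29,Y), (30,Y), (33,Y)
ranks: 10->1, 12->2, 17->3, 21->4, 24->5, 27->6, 29->7.5, 29->7.5, 30->9, 33->10
Step 2: Rank sum for X: R1 = 1 + 2 + 4 + 5 + 6 + 7.5 = 25.5.
Step 3: U_X = R1 - n1(n1+1)/2 = 25.5 - 6*7/2 = 25.5 - 21 = 4.5.
       U_Y = n1*n2 - U_X = 24 - 4.5 = 19.5.
Step 4: Ties are present, so use the tie-corrected normal approximation (with continuity correction) for the p-value.
Step 5: p-value = 0.134407; compare to alpha = 0.1. fail to reject H0.

U_X = 4.5, p = 0.134407, fail to reject H0 at alpha = 0.1.


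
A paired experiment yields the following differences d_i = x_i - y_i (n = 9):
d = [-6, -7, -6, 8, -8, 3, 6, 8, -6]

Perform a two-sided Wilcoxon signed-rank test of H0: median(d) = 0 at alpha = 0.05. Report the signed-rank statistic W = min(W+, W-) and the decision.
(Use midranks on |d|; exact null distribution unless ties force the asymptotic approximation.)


Step 1: Drop any zero differences (none here) and take |d_i|.
|d| = [6, 7, 6, 8, 8, 3, 6, 8, 6]
Step 2: Midrank |d_i| (ties get averaged ranks).
ranks: |6|->3.5, |7|->6, |6|->3.5, |8|->8, |8|->8, |3|->1, |6|->3.5, |8|->8, |6|->3.5
Step 3: Attach original signs; sum ranks with positive sign and with negative sign.
W+ = 8 + 1 + 3.5 + 8 = 20.5
W- = 3.5 + 6 + 3.5 + 8 + 3.5 = 24.5
(Check: W+ + W- = 45 should equal n(n+1)/2 = 45.)
Step 4: Test statistic W = min(W+, W-) = 20.5.
Step 5: Ties in |d|, so use the tie-corrected normal approximation.
        E[W] = n(n+1)/4 = 9*10/4 = 22.5.
        Tie groups: |d|=6 (t=4), |d|=8 (t=3); sum(t^3 - t) = 84.
        Var[W] = n(n+1)(2n+1)/24 - sum(t^3-t)/48 = 1710/24 - 84/48 = 69.5.
        z = (W - E[W]) / sqrt(Var[W]) = (20.5 - 22.5) / 8.3367 = -0.2399.
        Two-sided p = 2*Phi(z) = 0.810405.
Step 6: alpha = 0.05. fail to reject H0.

W+ = 20.5, W- = 24.5, W = min = 20.5, p = 0.810405, fail to reject H0.


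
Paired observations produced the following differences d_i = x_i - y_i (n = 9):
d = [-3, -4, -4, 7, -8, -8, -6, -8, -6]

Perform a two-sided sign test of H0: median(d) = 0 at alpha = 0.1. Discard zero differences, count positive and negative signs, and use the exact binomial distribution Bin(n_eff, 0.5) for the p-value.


Step 1: Discard zero differences. Original n = 9; n_eff = number of nonzero differences = 9.
Nonzero differences (with sign): -3, -4, -4, +7, -8, -8, -6, -8, -6
Step 2: Count signs: positive = 1, negative = 8.
Step 3: Under H0: P(positive) = 0.5, so the number of positives S ~ Bin(9, 0.5).
Step 4: Two-sided exact p-value = sum of Bin(9,0.5) probabilities at or below the observed probability = 0.039062.
Step 5: alpha = 0.1. reject H0.

n_eff = 9, pos = 1, neg = 8, p = 0.039062, reject H0.


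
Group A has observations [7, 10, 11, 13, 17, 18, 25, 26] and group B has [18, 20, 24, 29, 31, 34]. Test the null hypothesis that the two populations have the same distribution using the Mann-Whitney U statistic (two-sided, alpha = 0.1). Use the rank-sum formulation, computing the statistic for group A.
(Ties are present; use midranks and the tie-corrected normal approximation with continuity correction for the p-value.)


Step 1: Combine and sort all 14 observations; assign midranks.
sorted (value, group): (7,X), (10,X), (11,X), (13,X), (17,X), (18,X), (18,Y), (20,Y), (24,Y), (25,X), (26,X), (29,Y), (31,Y), (34,Y)
ranks: 7->1, 10->2, 11->3, 13->4, 17->5, 18->6.5, 18->6.5, 20->8, 24->9, 25->10, 26->11, 29->12, 31->13, 34->14
Step 2: Rank sum for X: R1 = 1 + 2 + 3 + 4 + 5 + 6.5 + 10 + 11 = 42.5.
Step 3: U_X = R1 - n1(n1+1)/2 = 42.5 - 8*9/2 = 42.5 - 36 = 6.5.
       U_Y = n1*n2 - U_X = 48 - 6.5 = 41.5.
Step 4: Ties are present, so use the tie-corrected normal approximation (with continuity correction) for the p-value.
Step 5: p-value = 0.028013; compare to alpha = 0.1. reject H0.

U_X = 6.5, p = 0.028013, reject H0 at alpha = 0.1.


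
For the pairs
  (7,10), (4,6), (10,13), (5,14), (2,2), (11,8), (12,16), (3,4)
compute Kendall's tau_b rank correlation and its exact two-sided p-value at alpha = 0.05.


Step 1: Enumerate the 28 unordered pairs (i,j) with i<j and classify each by sign(x_j-x_i) * sign(y_j-y_i).
  (1,2):dx=-3,dy=-4->C; (1,3):dx=+3,dy=+3->C; (1,4):dx=-2,dy=+4->D; (1,5):dx=-5,dy=-8->C
  (1,6):dx=+4,dy=-2->D; (1,7):dx=+5,dy=+6->C; (1,8):dx=-4,dy=-6->C; (2,3):dx=+6,dy=+7->C
  (2,4):dx=+1,dy=+8->C; (2,5):dx=-2,dy=-4->C; (2,6):dx=+7,dy=+2->C; (2,7):dx=+8,dy=+10->C
  (2,8):dx=-1,dy=-2->C; (3,4):dx=-5,dy=+1->D; (3,5):dx=-8,dy=-11->C; (3,6):dx=+1,dy=-5->D
  (3,7):dx=+2,dy=+3->C; (3,8):dx=-7,dy=-9->C; (4,5):dx=-3,dy=-12->C; (4,6):dx=+6,dy=-6->D
  (4,7):dx=+7,dy=+2->C; (4,8):dx=-2,dy=-10->C; (5,6):dx=+9,dy=+6->C; (5,7):dx=+10,dy=+14->C
  (5,8):dx=+1,dy=+2->C; (6,7):dx=+1,dy=+8->C; (6,8):dx=-8,dy=-4->C; (7,8):dx=-9,dy=-12->C
Step 2: C = 23, D = 5, total pairs = 28.
Step 3: tau = (C - D)/(n(n-1)/2) = (23 - 5)/28 = 0.642857.
Step 4: Exact two-sided p-value (enumerate n! = 40320 permutations of y under H0): p = 0.031151.
Step 5: alpha = 0.05. reject H0.

tau_b = 0.6429 (C=23, D=5), p = 0.031151, reject H0.


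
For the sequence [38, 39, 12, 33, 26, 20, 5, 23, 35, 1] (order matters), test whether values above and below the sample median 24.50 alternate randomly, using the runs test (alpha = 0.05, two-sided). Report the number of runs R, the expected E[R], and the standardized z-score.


Step 1: Compute median = 24.50; label A = above, B = below.
Labels in order: AABAABBBAB  (n_A = 5, n_B = 5)
Step 2: Count runs R = 6.
Step 3: Under H0 (random ordering), E[R] = 2*n_A*n_B/(n_A+n_B) + 1 = 2*5*5/10 + 1 = 6.0000.
        Var[R] = 2*n_A*n_B*(2*n_A*n_B - n_A - n_B) / ((n_A+n_B)^2 * (n_A+n_B-1)) = 2000/900 = 2.2222.
        SD[R] = 1.4907.
Step 4: R = E[R], so z = 0 with no continuity correction.
Step 5: Two-sided p-value via normal approximation = 2*(1 - Phi(|z|)) = 1.000000.
Step 6: alpha = 0.05. fail to reject H0.

R = 6, z = 0.0000, p = 1.000000, fail to reject H0.


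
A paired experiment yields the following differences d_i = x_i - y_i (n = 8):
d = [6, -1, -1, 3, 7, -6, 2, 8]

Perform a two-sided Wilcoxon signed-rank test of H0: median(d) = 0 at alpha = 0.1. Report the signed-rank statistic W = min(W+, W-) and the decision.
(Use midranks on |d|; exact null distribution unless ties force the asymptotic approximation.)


Step 1: Drop any zero differences (none here) and take |d_i|.
|d| = [6, 1, 1, 3, 7, 6, 2, 8]
Step 2: Midrank |d_i| (ties get averaged ranks).
ranks: |6|->5.5, |1|->1.5, |1|->1.5, |3|->4, |7|->7, |6|->5.5, |2|->3, |8|->8
Step 3: Attach original signs; sum ranks with positive sign and with negative sign.
W+ = 5.5 + 4 + 7 + 3 + 8 = 27.5
W- = 1.5 + 1.5 + 5.5 = 8.5
(Check: W+ + W- = 36 should equal n(n+1)/2 = 36.)
Step 4: Test statistic W = min(W+, W-) = 8.5.
Step 5: Ties in |d|, so use the tie-corrected normal approximation.
        E[W] = n(n+1)/4 = 8*9/4 = 18.
        Tie groups: |d|=1 (t=2), |d|=6 (t=2); sum(t^3 - t) = 12.
        Var[W] = n(n+1)(2n+1)/24 - sum(t^3-t)/48 = 1224/24 - 12/48 = 50.75.
        z = (W - E[W]) / sqrt(Var[W]) = (8.5 - 18) / 7.1239 = -1.3335.
        Two-sided p = 2*Phi(z) = 0.182355.
Step 6: alpha = 0.1. fail to reject H0.

W+ = 27.5, W- = 8.5, W = min = 8.5, p = 0.182355, fail to reject H0.


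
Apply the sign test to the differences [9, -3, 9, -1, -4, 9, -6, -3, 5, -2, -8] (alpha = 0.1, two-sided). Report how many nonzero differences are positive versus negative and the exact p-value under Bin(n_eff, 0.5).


Step 1: Discard zero differences. Original n = 11; n_eff = number of nonzero differences = 11.
Nonzero differences (with sign): +9, -3, +9, -1, -4, +9, -6, -3, +5, -2, -8
Step 2: Count signs: positive = 4, negative = 7.
Step 3: Under H0: P(positive) = 0.5, so the number of positives S ~ Bin(11, 0.5).
Step 4: Two-sided exact p-value = sum of Bin(11,0.5) probabilities at or below the observed probability = 0.548828.
Step 5: alpha = 0.1. fail to reject H0.

n_eff = 11, pos = 4, neg = 7, p = 0.548828, fail to reject H0.


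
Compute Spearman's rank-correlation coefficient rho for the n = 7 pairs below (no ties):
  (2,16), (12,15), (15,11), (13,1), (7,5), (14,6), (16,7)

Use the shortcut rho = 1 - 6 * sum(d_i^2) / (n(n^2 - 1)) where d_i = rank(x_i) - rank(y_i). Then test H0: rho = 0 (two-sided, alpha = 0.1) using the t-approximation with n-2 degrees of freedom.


Step 1: Rank x and y separately (midranks; no ties here).
rank(x): 2->1, 12->3, 15->6, 13->4, 7->2, 14->5, 16->7
rank(y): 16->7, 15->6, 11->5, 1->1, 5->2, 6->3, 7->4
Step 2: d_i = R_x(i) - R_y(i); compute d_i^2.
  (1-7)^2=36, (3-6)^2=9, (6-5)^2=1, (4-1)^2=9, (2-2)^2=0, (5-3)^2=4, (7-4)^2=9
sum(d^2) = 68.
Step 3: rho = 1 - 6*68 / (7*(7^2 - 1)) = 1 - 408/336 = -0.214286.
Step 4: Under H0, t = rho * sqrt((n-2)/(1-rho^2)) = -0.4906 ~ t(5).
Step 5: Two-sided p-value from the t-distribution with 5 df = 0.644512.
Step 6: alpha = 0.1. fail to reject H0.

rho = -0.2143, p = 0.644512, fail to reject H0 at alpha = 0.1.


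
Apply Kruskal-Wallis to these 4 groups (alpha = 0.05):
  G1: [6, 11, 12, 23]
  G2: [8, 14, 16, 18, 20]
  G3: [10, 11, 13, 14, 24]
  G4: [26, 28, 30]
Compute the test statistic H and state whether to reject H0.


Step 1: Combine all N = 17 observations and assign midranks.
sorted (value, group, rank): (6,G1,1), (8,G2,2), (10,G3,3), (11,G1,4.5), (11,G3,4.5), (12,G1,6), (13,G3,7), (14,G2,8.5), (14,G3,8.5), (16,G2,10), (18,G2,11), (20,G2,12), (23,G1,13), (24,G3,14), (26,G4,15), (28,G4,16), (30,G4,17)
Step 2: Sum ranks within each group.
R_1 = 24.5 (n_1 = 4)
R_2 = 43.5 (n_2 = 5)
R_3 = 37 (n_3 = 5)
R_4 = 48 (n_4 = 3)
Step 3: H = 12/(N(N+1)) * sum(R_i^2/n_i) - 3(N+1)
     = 12/(17*18) * (24.5^2/4 + 43.5^2/5 + 37^2/5 + 48^2/3) - 3*18
     = 0.039216 * 1570.31 - 54
     = 7.580882.
Step 4: Ties present; correction factor C = 1 - 12/(17^3 - 17) = 0.997549. Corrected H = 7.580882 / 0.997549 = 7.599509.
Step 5: Under H0, H ~ chi^2(3); p-value = 0.055056.
Step 6: alpha = 0.05. fail to reject H0.

H = 7.5995, df = 3, p = 0.055056, fail to reject H0.


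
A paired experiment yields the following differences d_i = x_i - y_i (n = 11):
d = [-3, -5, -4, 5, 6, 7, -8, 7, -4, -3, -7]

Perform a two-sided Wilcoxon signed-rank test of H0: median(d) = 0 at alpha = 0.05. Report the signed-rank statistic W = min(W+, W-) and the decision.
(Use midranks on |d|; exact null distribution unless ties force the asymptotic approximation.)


Step 1: Drop any zero differences (none here) and take |d_i|.
|d| = [3, 5, 4, 5, 6, 7, 8, 7, 4, 3, 7]
Step 2: Midrank |d_i| (ties get averaged ranks).
ranks: |3|->1.5, |5|->5.5, |4|->3.5, |5|->5.5, |6|->7, |7|->9, |8|->11, |7|->9, |4|->3.5, |3|->1.5, |7|->9
Step 3: Attach original signs; sum ranks with positive sign and with negative sign.
W+ = 5.5 + 7 + 9 + 9 = 30.5
W- = 1.5 + 5.5 + 3.5 + 11 + 3.5 + 1.5 + 9 = 35.5
(Check: W+ + W- = 66 should equal n(n+1)/2 = 66.)
Step 4: Test statistic W = min(W+, W-) = 30.5.
Step 5: Ties in |d|, so use the tie-corrected normal approximation.
        E[W] = n(n+1)/4 = 11*12/4 = 33.
        Tie groups: |d|=3 (t=2), |d|=4 (t=2), |d|=5 (t=2), |d|=7 (t=3); sum(t^3 - t) = 42.
        Var[W] = n(n+1)(2n+1)/24 - sum(t^3-t)/48 = 3036/24 - 42/48 = 125.625.
        z = (W - E[W]) / sqrt(Var[W]) = (30.5 - 33) / 11.2083 = -0.2230.
        Two-sided p = 2*Phi(z) = 0.823497.
Step 6: alpha = 0.05. fail to reject H0.

W+ = 30.5, W- = 35.5, W = min = 30.5, p = 0.823497, fail to reject H0.


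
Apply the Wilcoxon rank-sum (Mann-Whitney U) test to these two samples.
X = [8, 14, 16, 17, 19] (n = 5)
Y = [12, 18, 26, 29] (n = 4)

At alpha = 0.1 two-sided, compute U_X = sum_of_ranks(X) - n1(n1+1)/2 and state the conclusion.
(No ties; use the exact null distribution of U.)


Step 1: Combine and sort all 9 observations; assign midranks.
sorted (value, group): (8,X), (12,Y), (14,X), (16,X), (17,X), (18,Y), (19,X), (26,Y), (29,Y)
ranks: 8->1, 12->2, 14->3, 16->4, 17->5, 18->6, 19->7, 26->8, 29->9
Step 2: Rank sum for X: R1 = 1 + 3 + 4 + 5 + 7 = 20.
Step 3: U_X = R1 - n1(n1+1)/2 = 20 - 5*6/2 = 20 - 15 = 5.
       U_Y = n1*n2 - U_X = 20 - 5 = 15.
Step 4: No ties, so the exact null distribution of U (based on enumerating the C(9,5) = 126 equally likely rank assignments) gives the two-sided p-value.
Step 5: p-value = 0.285714; compare to alpha = 0.1. fail to reject H0.

U_X = 5, p = 0.285714, fail to reject H0 at alpha = 0.1.


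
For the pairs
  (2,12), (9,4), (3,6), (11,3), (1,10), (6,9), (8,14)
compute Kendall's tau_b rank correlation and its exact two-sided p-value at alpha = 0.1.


Step 1: Enumerate the 21 unordered pairs (i,j) with i<j and classify each by sign(x_j-x_i) * sign(y_j-y_i).
  (1,2):dx=+7,dy=-8->D; (1,3):dx=+1,dy=-6->D; (1,4):dx=+9,dy=-9->D; (1,5):dx=-1,dy=-2->C
  (1,6):dx=+4,dy=-3->D; (1,7):dx=+6,dy=+2->C; (2,3):dx=-6,dy=+2->D; (2,4):dx=+2,dy=-1->D
  (2,5):dx=-8,dy=+6->D; (2,6):dx=-3,dy=+5->D; (2,7):dx=-1,dy=+10->D; (3,4):dx=+8,dy=-3->D
  (3,5):dx=-2,dy=+4->D; (3,6):dx=+3,dy=+3->C; (3,7):dx=+5,dy=+8->C; (4,5):dx=-10,dy=+7->D
  (4,6):dx=-5,dy=+6->D; (4,7):dx=-3,dy=+11->D; (5,6):dx=+5,dy=-1->D; (5,7):dx=+7,dy=+4->C
  (6,7):dx=+2,dy=+5->C
Step 2: C = 6, D = 15, total pairs = 21.
Step 3: tau = (C - D)/(n(n-1)/2) = (6 - 15)/21 = -0.428571.
Step 4: Exact two-sided p-value (enumerate n! = 5040 permutations of y under H0): p = 0.238889.
Step 5: alpha = 0.1. fail to reject H0.

tau_b = -0.4286 (C=6, D=15), p = 0.238889, fail to reject H0.


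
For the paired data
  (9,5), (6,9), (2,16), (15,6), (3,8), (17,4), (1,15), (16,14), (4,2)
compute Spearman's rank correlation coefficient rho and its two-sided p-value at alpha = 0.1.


Step 1: Rank x and y separately (midranks; no ties here).
rank(x): 9->6, 6->5, 2->2, 15->7, 3->3, 17->9, 1->1, 16->8, 4->4
rank(y): 5->3, 9->6, 16->9, 6->4, 8->5, 4->2, 15->8, 14->7, 2->1
Step 2: d_i = R_x(i) - R_y(i); compute d_i^2.
  (6-3)^2=9, (5-6)^2=1, (2-9)^2=49, (7-4)^2=9, (3-5)^2=4, (9-2)^2=49, (1-8)^2=49, (8-7)^2=1, (4-1)^2=9
sum(d^2) = 180.
Step 3: rho = 1 - 6*180 / (9*(9^2 - 1)) = 1 - 1080/720 = -0.500000.
Step 4: Under H0, t = rho * sqrt((n-2)/(1-rho^2)) = -1.5275 ~ t(7).
Step 5: Two-sided p-value from the t-distribution with 7 df = 0.170471.
Step 6: alpha = 0.1. fail to reject H0.

rho = -0.5000, p = 0.170471, fail to reject H0 at alpha = 0.1.


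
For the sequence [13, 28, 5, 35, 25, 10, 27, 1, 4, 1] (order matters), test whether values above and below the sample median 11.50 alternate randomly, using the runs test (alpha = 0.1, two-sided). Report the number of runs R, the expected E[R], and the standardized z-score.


Step 1: Compute median = 11.50; label A = above, B = below.
Labels in order: AABAABABBB  (n_A = 5, n_B = 5)
Step 2: Count runs R = 6.
Step 3: Under H0 (random ordering), E[R] = 2*n_A*n_B/(n_A+n_B) + 1 = 2*5*5/10 + 1 = 6.0000.
        Var[R] = 2*n_A*n_B*(2*n_A*n_B - n_A - n_B) / ((n_A+n_B)^2 * (n_A+n_B-1)) = 2000/900 = 2.2222.
        SD[R] = 1.4907.
Step 4: R = E[R], so z = 0 with no continuity correction.
Step 5: Two-sided p-value via normal approximation = 2*(1 - Phi(|z|)) = 1.000000.
Step 6: alpha = 0.1. fail to reject H0.

R = 6, z = 0.0000, p = 1.000000, fail to reject H0.


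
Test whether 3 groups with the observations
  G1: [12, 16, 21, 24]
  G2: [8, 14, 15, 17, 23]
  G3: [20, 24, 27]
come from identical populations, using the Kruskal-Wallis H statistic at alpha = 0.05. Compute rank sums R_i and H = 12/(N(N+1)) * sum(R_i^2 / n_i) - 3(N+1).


Step 1: Combine all N = 12 observations and assign midranks.
sorted (value, group, rank): (8,G2,1), (12,G1,2), (14,G2,3), (15,G2,4), (16,G1,5), (17,G2,6), (20,G3,7), (21,G1,8), (23,G2,9), (24,G1,10.5), (24,G3,10.5), (27,G3,12)
Step 2: Sum ranks within each group.
R_1 = 25.5 (n_1 = 4)
R_2 = 23 (n_2 = 5)
R_3 = 29.5 (n_3 = 3)
Step 3: H = 12/(N(N+1)) * sum(R_i^2/n_i) - 3(N+1)
     = 12/(12*13) * (25.5^2/4 + 23^2/5 + 29.5^2/3) - 3*13
     = 0.076923 * 558.446 - 39
     = 3.957372.
Step 4: Ties present; correction factor C = 1 - 6/(12^3 - 12) = 0.996503. Corrected H = 3.957372 / 0.996503 = 3.971257.
Step 5: Under H0, H ~ chi^2(2); p-value = 0.137294.
Step 6: alpha = 0.05. fail to reject H0.

H = 3.9713, df = 2, p = 0.137294, fail to reject H0.


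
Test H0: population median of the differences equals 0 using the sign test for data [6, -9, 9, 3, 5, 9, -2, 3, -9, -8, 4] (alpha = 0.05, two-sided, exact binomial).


Step 1: Discard zero differences. Original n = 11; n_eff = number of nonzero differences = 11.
Nonzero differences (with sign): +6, -9, +9, +3, +5, +9, -2, +3, -9, -8, +4
Step 2: Count signs: positive = 7, negative = 4.
Step 3: Under H0: P(positive) = 0.5, so the number of positives S ~ Bin(11, 0.5).
Step 4: Two-sided exact p-value = sum of Bin(11,0.5) probabilities at or below the observed probability = 0.548828.
Step 5: alpha = 0.05. fail to reject H0.

n_eff = 11, pos = 7, neg = 4, p = 0.548828, fail to reject H0.


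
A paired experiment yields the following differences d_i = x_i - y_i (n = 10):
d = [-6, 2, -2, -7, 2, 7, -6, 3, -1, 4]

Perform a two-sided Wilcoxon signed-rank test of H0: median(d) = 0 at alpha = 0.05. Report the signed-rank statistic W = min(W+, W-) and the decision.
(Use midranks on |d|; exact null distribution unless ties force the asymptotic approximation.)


Step 1: Drop any zero differences (none here) and take |d_i|.
|d| = [6, 2, 2, 7, 2, 7, 6, 3, 1, 4]
Step 2: Midrank |d_i| (ties get averaged ranks).
ranks: |6|->7.5, |2|->3, |2|->3, |7|->9.5, |2|->3, |7|->9.5, |6|->7.5, |3|->5, |1|->1, |4|->6
Step 3: Attach original signs; sum ranks with positive sign and with negative sign.
W+ = 3 + 3 + 9.5 + 5 + 6 = 26.5
W- = 7.5 + 3 + 9.5 + 7.5 + 1 = 28.5
(Check: W+ + W- = 55 should equal n(n+1)/2 = 55.)
Step 4: Test statistic W = min(W+, W-) = 26.5.
Step 5: Ties in |d|, so use the tie-corrected normal approximation.
        E[W] = n(n+1)/4 = 10*11/4 = 27.5.
        Tie groups: |d|=2 (t=3), |d|=6 (t=2), |d|=7 (t=2); sum(t^3 - t) = 36.
        Var[W] = n(n+1)(2n+1)/24 - sum(t^3-t)/48 = 2310/24 - 36/48 = 95.5.
        z = (W - E[W]) / sqrt(Var[W]) = (26.5 - 27.5) / 9.7724 = -0.1023.
        Two-sided p = 2*Phi(z) = 0.918496.
Step 6: alpha = 0.05. fail to reject H0.

W+ = 26.5, W- = 28.5, W = min = 26.5, p = 0.918496, fail to reject H0.


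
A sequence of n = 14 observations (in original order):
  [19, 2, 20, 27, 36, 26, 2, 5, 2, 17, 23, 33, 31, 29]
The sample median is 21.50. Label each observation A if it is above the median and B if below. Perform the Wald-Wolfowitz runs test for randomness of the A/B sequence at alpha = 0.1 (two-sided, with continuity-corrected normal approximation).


Step 1: Compute median = 21.50; label A = above, B = below.
Labels in order: BBBAAABBBBAAAA  (n_A = 7, n_B = 7)
Step 2: Count runs R = 4.
Step 3: Under H0 (random ordering), E[R] = 2*n_A*n_B/(n_A+n_B) + 1 = 2*7*7/14 + 1 = 8.0000.
        Var[R] = 2*n_A*n_B*(2*n_A*n_B - n_A - n_B) / ((n_A+n_B)^2 * (n_A+n_B-1)) = 8232/2548 = 3.2308.
        SD[R] = 1.7974.
Step 4: Continuity-corrected z = (R + 0.5 - E[R]) / SD[R] = (4 + 0.5 - 8.0000) / 1.7974 = -1.9472.
Step 5: Two-sided p-value via normal approximation = 2*(1 - Phi(|z|)) = 0.051508.
Step 6: alpha = 0.1. reject H0.

R = 4, z = -1.9472, p = 0.051508, reject H0.


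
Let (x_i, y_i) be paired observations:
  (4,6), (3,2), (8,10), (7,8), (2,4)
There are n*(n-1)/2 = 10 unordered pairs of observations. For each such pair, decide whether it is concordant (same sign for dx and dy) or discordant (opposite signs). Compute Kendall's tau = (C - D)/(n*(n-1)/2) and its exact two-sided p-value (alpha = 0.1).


Step 1: Enumerate the 10 unordered pairs (i,j) with i<j and classify each by sign(x_j-x_i) * sign(y_j-y_i).
  (1,2):dx=-1,dy=-4->C; (1,3):dx=+4,dy=+4->C; (1,4):dx=+3,dy=+2->C; (1,5):dx=-2,dy=-2->C
  (2,3):dx=+5,dy=+8->C; (2,4):dx=+4,dy=+6->C; (2,5):dx=-1,dy=+2->D; (3,4):dx=-1,dy=-2->C
  (3,5):dx=-6,dy=-6->C; (4,5):dx=-5,dy=-4->C
Step 2: C = 9, D = 1, total pairs = 10.
Step 3: tau = (C - D)/(n(n-1)/2) = (9 - 1)/10 = 0.800000.
Step 4: Exact two-sided p-value (enumerate n! = 120 permutations of y under H0): p = 0.083333.
Step 5: alpha = 0.1. reject H0.

tau_b = 0.8000 (C=9, D=1), p = 0.083333, reject H0.


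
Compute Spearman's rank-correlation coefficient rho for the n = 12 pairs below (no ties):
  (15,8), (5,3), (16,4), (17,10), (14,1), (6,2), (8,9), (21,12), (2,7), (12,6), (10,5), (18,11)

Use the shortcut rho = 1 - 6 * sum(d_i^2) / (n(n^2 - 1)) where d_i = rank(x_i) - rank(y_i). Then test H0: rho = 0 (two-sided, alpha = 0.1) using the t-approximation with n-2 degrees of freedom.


Step 1: Rank x and y separately (midranks; no ties here).
rank(x): 15->8, 5->2, 16->9, 17->10, 14->7, 6->3, 8->4, 21->12, 2->1, 12->6, 10->5, 18->11
rank(y): 8->8, 3->3, 4->4, 10->10, 1->1, 2->2, 9->9, 12->12, 7->7, 6->6, 5->5, 11->11
Step 2: d_i = R_x(i) - R_y(i); compute d_i^2.
  (8-8)^2=0, (2-3)^2=1, (9-4)^2=25, (10-10)^2=0, (7-1)^2=36, (3-2)^2=1, (4-9)^2=25, (12-12)^2=0, (1-7)^2=36, (6-6)^2=0, (5-5)^2=0, (11-11)^2=0
sum(d^2) = 124.
Step 3: rho = 1 - 6*124 / (12*(12^2 - 1)) = 1 - 744/1716 = 0.566434.
Step 4: Under H0, t = rho * sqrt((n-2)/(1-rho^2)) = 2.1735 ~ t(10).
Step 5: Two-sided p-value from the t-distribution with 10 df = 0.054842.
Step 6: alpha = 0.1. reject H0.

rho = 0.5664, p = 0.054842, reject H0 at alpha = 0.1.


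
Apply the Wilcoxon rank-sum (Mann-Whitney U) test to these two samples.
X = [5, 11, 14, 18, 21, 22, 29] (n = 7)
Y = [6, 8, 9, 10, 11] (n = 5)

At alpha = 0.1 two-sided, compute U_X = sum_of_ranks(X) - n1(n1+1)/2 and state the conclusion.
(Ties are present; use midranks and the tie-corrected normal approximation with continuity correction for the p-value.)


Step 1: Combine and sort all 12 observations; assign midranks.
sorted (value, group): (5,X), (6,Y), (8,Y), (9,Y), (10,Y), (11,X), (11,Y), (14,X), (18,X), (21,X), (22,X), (29,X)
ranks: 5->1, 6->2, 8->3, 9->4, 10->5, 11->6.5, 11->6.5, 14->8, 18->9, 21->10, 22->11, 29->12
Step 2: Rank sum for X: R1 = 1 + 6.5 + 8 + 9 + 10 + 11 + 12 = 57.5.
Step 3: U_X = R1 - n1(n1+1)/2 = 57.5 - 7*8/2 = 57.5 - 28 = 29.5.
       U_Y = n1*n2 - U_X = 35 - 29.5 = 5.5.
Step 4: Ties are present, so use the tie-corrected normal approximation (with continuity correction) for the p-value.
Step 5: p-value = 0.061363; compare to alpha = 0.1. reject H0.

U_X = 29.5, p = 0.061363, reject H0 at alpha = 0.1.


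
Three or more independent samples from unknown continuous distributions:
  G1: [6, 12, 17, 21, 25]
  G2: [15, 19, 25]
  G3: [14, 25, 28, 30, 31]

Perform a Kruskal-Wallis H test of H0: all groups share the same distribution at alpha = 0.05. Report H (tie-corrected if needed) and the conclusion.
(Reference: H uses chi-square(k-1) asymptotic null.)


Step 1: Combine all N = 13 observations and assign midranks.
sorted (value, group, rank): (6,G1,1), (12,G1,2), (14,G3,3), (15,G2,4), (17,G1,5), (19,G2,6), (21,G1,7), (25,G1,9), (25,G2,9), (25,G3,9), (28,G3,11), (30,G3,12), (31,G3,13)
Step 2: Sum ranks within each group.
R_1 = 24 (n_1 = 5)
R_2 = 19 (n_2 = 3)
R_3 = 48 (n_3 = 5)
Step 3: H = 12/(N(N+1)) * sum(R_i^2/n_i) - 3(N+1)
     = 12/(13*14) * (24^2/5 + 19^2/3 + 48^2/5) - 3*14
     = 0.065934 * 696.333 - 42
     = 3.912088.
Step 4: Ties present; correction factor C = 1 - 24/(13^3 - 13) = 0.989011. Corrected H = 3.912088 / 0.989011 = 3.955556.
Step 5: Under H0, H ~ chi^2(2); p-value = 0.138376.
Step 6: alpha = 0.05. fail to reject H0.

H = 3.9556, df = 2, p = 0.138376, fail to reject H0.


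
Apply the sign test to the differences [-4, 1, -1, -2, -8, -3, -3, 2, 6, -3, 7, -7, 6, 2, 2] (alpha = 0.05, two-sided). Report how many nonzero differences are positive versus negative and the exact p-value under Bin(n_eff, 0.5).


Step 1: Discard zero differences. Original n = 15; n_eff = number of nonzero differences = 15.
Nonzero differences (with sign): -4, +1, -1, -2, -8, -3, -3, +2, +6, -3, +7, -7, +6, +2, +2
Step 2: Count signs: positive = 7, negative = 8.
Step 3: Under H0: P(positive) = 0.5, so the number of positives S ~ Bin(15, 0.5).
Step 4: Two-sided exact p-value = sum of Bin(15,0.5) probabilities at or below the observed probability = 1.000000.
Step 5: alpha = 0.05. fail to reject H0.

n_eff = 15, pos = 7, neg = 8, p = 1.000000, fail to reject H0.


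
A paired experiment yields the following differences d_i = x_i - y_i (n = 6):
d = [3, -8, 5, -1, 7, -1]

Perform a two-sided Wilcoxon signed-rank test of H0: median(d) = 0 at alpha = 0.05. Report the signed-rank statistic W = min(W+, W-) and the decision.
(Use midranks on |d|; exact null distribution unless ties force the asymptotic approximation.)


Step 1: Drop any zero differences (none here) and take |d_i|.
|d| = [3, 8, 5, 1, 7, 1]
Step 2: Midrank |d_i| (ties get averaged ranks).
ranks: |3|->3, |8|->6, |5|->4, |1|->1.5, |7|->5, |1|->1.5
Step 3: Attach original signs; sum ranks with positive sign and with negative sign.
W+ = 3 + 4 + 5 = 12
W- = 6 + 1.5 + 1.5 = 9
(Check: W+ + W- = 21 should equal n(n+1)/2 = 21.)
Step 4: Test statistic W = min(W+, W-) = 9.
Step 5: Ties in |d|, so use the tie-corrected normal approximation.
        E[W] = n(n+1)/4 = 6*7/4 = 10.5.
        Tie groups: |d|=1 (t=2); sum(t^3 - t) = 6.
        Var[W] = n(n+1)(2n+1)/24 - sum(t^3-t)/48 = 546/24 - 6/48 = 22.625.
        z = (W - E[W]) / sqrt(Var[W]) = (9 - 10.5) / 4.7566 = -0.3154.
        Two-sided p = 2*Phi(z) = 0.752494.
Step 6: alpha = 0.05. fail to reject H0.

W+ = 12, W- = 9, W = min = 9, p = 0.752494, fail to reject H0.


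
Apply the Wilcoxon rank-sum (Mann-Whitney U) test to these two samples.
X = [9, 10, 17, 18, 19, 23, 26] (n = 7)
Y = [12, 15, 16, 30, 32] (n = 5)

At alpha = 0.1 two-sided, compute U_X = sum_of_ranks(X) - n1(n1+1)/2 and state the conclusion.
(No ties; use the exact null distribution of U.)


Step 1: Combine and sort all 12 observations; assign midranks.
sorted (value, group): (9,X), (10,X), (12,Y), (15,Y), (16,Y), (17,X), (18,X), (19,X), (23,X), (26,X), (30,Y), (32,Y)
ranks: 9->1, 10->2, 12->3, 15->4, 16->5, 17->6, 18->7, 19->8, 23->9, 26->10, 30->11, 32->12
Step 2: Rank sum for X: R1 = 1 + 2 + 6 + 7 + 8 + 9 + 10 = 43.
Step 3: U_X = R1 - n1(n1+1)/2 = 43 - 7*8/2 = 43 - 28 = 15.
       U_Y = n1*n2 - U_X = 35 - 15 = 20.
Step 4: No ties, so the exact null distribution of U (based on enumerating the C(12,7) = 792 equally likely rank assignments) gives the two-sided p-value.
Step 5: p-value = 0.755051; compare to alpha = 0.1. fail to reject H0.

U_X = 15, p = 0.755051, fail to reject H0 at alpha = 0.1.


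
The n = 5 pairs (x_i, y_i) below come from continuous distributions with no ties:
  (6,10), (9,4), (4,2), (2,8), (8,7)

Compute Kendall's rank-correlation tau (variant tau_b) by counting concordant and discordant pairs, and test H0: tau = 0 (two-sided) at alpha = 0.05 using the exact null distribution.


Step 1: Enumerate the 10 unordered pairs (i,j) with i<j and classify each by sign(x_j-x_i) * sign(y_j-y_i).
  (1,2):dx=+3,dy=-6->D; (1,3):dx=-2,dy=-8->C; (1,4):dx=-4,dy=-2->C; (1,5):dx=+2,dy=-3->D
  (2,3):dx=-5,dy=-2->C; (2,4):dx=-7,dy=+4->D; (2,5):dx=-1,dy=+3->D; (3,4):dx=-2,dy=+6->D
  (3,5):dx=+4,dy=+5->C; (4,5):dx=+6,dy=-1->D
Step 2: C = 4, D = 6, total pairs = 10.
Step 3: tau = (C - D)/(n(n-1)/2) = (4 - 6)/10 = -0.200000.
Step 4: Exact two-sided p-value (enumerate n! = 120 permutations of y under H0): p = 0.816667.
Step 5: alpha = 0.05. fail to reject H0.

tau_b = -0.2000 (C=4, D=6), p = 0.816667, fail to reject H0.


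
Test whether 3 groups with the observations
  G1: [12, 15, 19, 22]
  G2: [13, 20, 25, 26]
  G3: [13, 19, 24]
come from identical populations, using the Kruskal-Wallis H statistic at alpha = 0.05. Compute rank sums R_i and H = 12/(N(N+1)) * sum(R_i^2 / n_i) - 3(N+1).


Step 1: Combine all N = 11 observations and assign midranks.
sorted (value, group, rank): (12,G1,1), (13,G2,2.5), (13,G3,2.5), (15,G1,4), (19,G1,5.5), (19,G3,5.5), (20,G2,7), (22,G1,8), (24,G3,9), (25,G2,10), (26,G2,11)
Step 2: Sum ranks within each group.
R_1 = 18.5 (n_1 = 4)
R_2 = 30.5 (n_2 = 4)
R_3 = 17 (n_3 = 3)
Step 3: H = 12/(N(N+1)) * sum(R_i^2/n_i) - 3(N+1)
     = 12/(11*12) * (18.5^2/4 + 30.5^2/4 + 17^2/3) - 3*12
     = 0.090909 * 414.458 - 36
     = 1.678030.
Step 4: Ties present; correction factor C = 1 - 12/(11^3 - 11) = 0.990909. Corrected H = 1.678030 / 0.990909 = 1.693425.
Step 5: Under H0, H ~ chi^2(2); p-value = 0.428822.
Step 6: alpha = 0.05. fail to reject H0.

H = 1.6934, df = 2, p = 0.428822, fail to reject H0.


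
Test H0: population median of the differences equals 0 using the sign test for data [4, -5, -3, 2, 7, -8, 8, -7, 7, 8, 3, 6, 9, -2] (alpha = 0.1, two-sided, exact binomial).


Step 1: Discard zero differences. Original n = 14; n_eff = number of nonzero differences = 14.
Nonzero differences (with sign): +4, -5, -3, +2, +7, -8, +8, -7, +7, +8, +3, +6, +9, -2
Step 2: Count signs: positive = 9, negative = 5.
Step 3: Under H0: P(positive) = 0.5, so the number of positives S ~ Bin(14, 0.5).
Step 4: Two-sided exact p-value = sum of Bin(14,0.5) probabilities at or below the observed probability = 0.423950.
Step 5: alpha = 0.1. fail to reject H0.

n_eff = 14, pos = 9, neg = 5, p = 0.423950, fail to reject H0.
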